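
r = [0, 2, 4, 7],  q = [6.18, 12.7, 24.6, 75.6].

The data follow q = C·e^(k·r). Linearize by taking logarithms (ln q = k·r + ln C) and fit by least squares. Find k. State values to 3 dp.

k = 0.356

With ln qᵢ as the transformed response and rᵢ as the regressor:
Sums: Σr = 13.0000, Σ(r)² = 69.0000, Σln q = 11.8911, Σr·ln q = 48.1724.
Normal system: [[69.0000, 13.0000]; [13.0000, 4]]·[k, ln C]ᵀ = [48.1724, 11.8911]ᵀ.
Slope k = (n·Σr·ln q − Σr·Σln q)/(n·Σ(r)² − (Σr)²) = (4·48.1724 − 13.0000·11.8911)/107.0000 = 0.35612; ln C = (Σln q − k·Σr)/n = 1.81539.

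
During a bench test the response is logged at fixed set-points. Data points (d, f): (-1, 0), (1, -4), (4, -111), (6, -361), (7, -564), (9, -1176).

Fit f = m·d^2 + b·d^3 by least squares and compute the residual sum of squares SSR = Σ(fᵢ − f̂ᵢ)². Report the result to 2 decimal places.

SSR = 4.08

From the data, Σd^2·d^2 = 10516, Σd^2·d^3 = 84656, Σd^3·d^3 = 699844.
Moment sums: Σd^2·f = -137668, Σd^3·f = -1135840.
Normal equations: [[10516, 84656]; [84656, 699844]]·[m, b]ᵀ = [-137668, -1135840]ᵀ.
Eliminating b: 699844·(row 1) − 84656·(row 2) gives 192921168·m = 699844·(-137668) − 84656·(-1135840) = -190452752, so m = -11903297/12057573.
Then b = ((-1135840) − 84656·(-11903297/12057573))/699844 = -1648132/1096143.
Residuals: -2075385/4019191, -18197543/12057573, 12347077/12057573, -2767843/4019191, 1192417/12057573, 277239/4019191; SSR = 49216214/12057573.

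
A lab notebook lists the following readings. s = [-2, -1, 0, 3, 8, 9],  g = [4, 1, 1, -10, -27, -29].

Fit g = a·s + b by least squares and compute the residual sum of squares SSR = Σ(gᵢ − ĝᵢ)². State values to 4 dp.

SSR = 7.8556

The normal equations are: 159·a + 17·b = -516;  17·a + 6·b = -60.
(Σs·s = 159, Σs = 17, Σ1 = 6, Σs·g = -516, Σg = -60.)
Determinant 159·6 − 17² = 665.
a = ((-516)·6 − 17·(-60))/665 = -2076/665; b = (159·(-60) − 17·(-516))/665 = -768/665.
Residuals: -724/665, -643/665, 1433/665, 346/665, -579/665, 167/665; SSR = 5224/665.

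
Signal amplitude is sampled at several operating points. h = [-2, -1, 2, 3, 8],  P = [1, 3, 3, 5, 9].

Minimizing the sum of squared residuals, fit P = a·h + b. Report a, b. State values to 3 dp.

a = 0.742, b = 2.716

AᵀA·[a, b]ᵀ = AᵀP reads: 82·a + 10·b = 88;  10·a + 5·b = 21.
Determinant 82·5 − 10² = 310.
a = (88·5 − 10·21)/310 = 23/31; b = (82·21 − 10·88)/310 = 421/155.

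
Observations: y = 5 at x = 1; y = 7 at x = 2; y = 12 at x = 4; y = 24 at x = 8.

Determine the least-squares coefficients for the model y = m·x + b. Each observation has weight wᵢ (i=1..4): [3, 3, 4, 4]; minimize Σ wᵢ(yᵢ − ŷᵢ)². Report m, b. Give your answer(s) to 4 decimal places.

m = 2.7606, b = 1.6176

Normal-equation sums: Σwᵢ·x·x = 335, Σwᵢ·x = 57, Σwᵢ·1 = 14.
Moment sums: Σwᵢ·x·y = 1017, Σwᵢ·y = 180.
So AᵀWA·[m, b]ᵀ = AᵀWy: [[335, 57]; [57, 14]]·[m, b]ᵀ = [1017, 180]ᵀ.
Eliminating b: 14·(row 1) − 57·(row 2) gives 1441·m = 14·1017 − 57·180 = 3978, so m = 3978/1441.
Then b = (180 − 57·(3978/1441))/14 = 2331/1441.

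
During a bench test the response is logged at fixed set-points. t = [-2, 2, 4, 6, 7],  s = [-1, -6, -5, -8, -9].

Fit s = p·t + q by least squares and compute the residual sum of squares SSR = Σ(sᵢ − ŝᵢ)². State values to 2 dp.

SSR = 3.69

Entries of MᵀM: Σt·t = 109, Σt = 17, Σ1 = 5.
And Σt·s = -141, Σs = -29.
Eliminating q: 5·(row 1) − 17·(row 2) gives 256·p = 5·(-141) − 17·(-29) = -212, so p = -53/64.
Then q = ((-29) − 17·(-53/64))/5 = -191/64.
Residuals: 21/64, -87/64, 83/64, -3/64, -7/32; SSR = 59/16.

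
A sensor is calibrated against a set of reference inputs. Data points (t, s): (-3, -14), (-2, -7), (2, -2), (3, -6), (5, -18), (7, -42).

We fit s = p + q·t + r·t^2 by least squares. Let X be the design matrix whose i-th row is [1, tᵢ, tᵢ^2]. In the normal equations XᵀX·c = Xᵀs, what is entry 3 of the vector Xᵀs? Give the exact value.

-2724

Entry 3 ↔ basis t^2, so (Xᵀs)_{3} = Σᵢ (t^2)·sᵢ = (9)·(-14) + (4)·(-7) + (4)·(-2) + (9)·(-6) + (25)·(-18) + (49)·(-42) = -2724.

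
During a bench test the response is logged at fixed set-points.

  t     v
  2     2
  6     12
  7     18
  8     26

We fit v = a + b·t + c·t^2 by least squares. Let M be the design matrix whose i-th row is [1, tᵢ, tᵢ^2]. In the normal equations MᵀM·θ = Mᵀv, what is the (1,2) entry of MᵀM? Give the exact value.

Row 1 ↔ basis 1, column 2 ↔ basis t, so (MᵀM)_{1,2} = Σᵢ t = (1)·(2) + (1)·(6) + (1)·(7) + (1)·(8) = 23.

23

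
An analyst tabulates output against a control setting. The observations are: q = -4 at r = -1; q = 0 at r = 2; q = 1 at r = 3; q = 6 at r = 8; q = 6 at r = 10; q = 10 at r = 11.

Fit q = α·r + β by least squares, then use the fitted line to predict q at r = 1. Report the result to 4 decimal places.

Sums needed: Σr·r = 299, Σr = 33, Σ1 = 6.
For Aᵀq: Σr·q = 225, Σq = 19.
So AᵀA·[α, β]ᵀ = Aᵀq: [[299, 33]; [33, 6]]·[α, β]ᵀ = [225, 19]ᵀ.
Eliminating β: 6·(row 1) − 33·(row 2) gives 705·α = 6·225 − 33·19 = 723, so α = 241/235.
Then β = (19 − 33·(241/235))/6 = -1744/705.
At r = 1: q̂ = (241/235)·(1) + (-1744/705)·(1) = -1021/705.

q̂ = -1.4482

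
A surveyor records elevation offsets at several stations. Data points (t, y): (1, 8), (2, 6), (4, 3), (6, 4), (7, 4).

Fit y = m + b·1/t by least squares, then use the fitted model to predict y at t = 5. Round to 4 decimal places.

The normal equations are: 5·m + (173/84)·b = 25;  (173/84)·m + (9601/7056)·b = 1091/84.
det = 5·(9601/7056) − (173/84)² = 4519/1764.
m = (25·(9601/7056) − (173/84)·(1091/84))/(4519/1764) = 25641/9038; b = (5·(1091/84) − (173/84)·25)/(4519/1764) = 23730/4519.
At t = 5: ŷ = (25641/9038)·(1) + (23730/4519)·(1/5) = 35133/9038.

ŷ = 3.8873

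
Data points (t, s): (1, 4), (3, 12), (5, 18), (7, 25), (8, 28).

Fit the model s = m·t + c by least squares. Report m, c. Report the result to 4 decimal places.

m = 3.3963, c = 1.0976

Entries of XᵀX: Σt·t = 148, Σt = 24, Σ1 = 5.
Moment sums: Σt·s = 529, Σs = 87.
Δ = 148·5 − 24² = 164.
m = (529·5 − 24·87)/164 = 557/164; c = (148·87 − 24·529)/164 = 45/41.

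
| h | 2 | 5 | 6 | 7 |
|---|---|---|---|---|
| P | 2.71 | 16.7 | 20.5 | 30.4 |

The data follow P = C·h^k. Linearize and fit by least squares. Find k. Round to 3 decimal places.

k = 1.906

Taking logs, ln P = k·ln h + ln C, so regress ln P on ln h.
Σln h = 6.0403, Σ(ln h)² = 10.0677, Σln P = 10.2472, Σln h·ln P = 17.2783.
Equations: 10.0677·k + 6.0403·ln C = 17.2783;  6.0403·k + 4·ln C = 10.2472.
Solving (det = 3.7862): k = 1.90627, ln C = -0.31679.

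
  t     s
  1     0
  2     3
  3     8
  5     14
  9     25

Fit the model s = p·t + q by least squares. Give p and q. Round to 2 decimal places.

p = 3.13, q = -2.50

The normal system MᵀM·[p, q]ᵀ = Mᵀs is [[120, 20]; [20, 5]]·[p, q]ᵀ = [325, 50]ᵀ.
Δ = 120·5 − 20² = 200.
p = (325·5 − 20·50)/200 = 25/8; q = (120·50 − 20·325)/200 = -5/2.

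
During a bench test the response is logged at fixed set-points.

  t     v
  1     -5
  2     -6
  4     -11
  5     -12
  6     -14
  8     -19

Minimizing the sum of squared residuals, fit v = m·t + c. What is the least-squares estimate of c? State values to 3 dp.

c = -2.500

Sums needed: Σt·t = 146, Σt = 26, Σ1 = 6.
And Σt·v = -357, Σv = -67.
So MᵀM·[m, c]ᵀ = Mᵀv: [[146, 26]; [26, 6]]·[m, c]ᵀ = [-357, -67]ᵀ.
Determinant 146·6 − 26² = 200.
m = ((-357)·6 − 26·(-67))/200 = -2; c = (146·(-67) − 26·(-357))/200 = -5/2.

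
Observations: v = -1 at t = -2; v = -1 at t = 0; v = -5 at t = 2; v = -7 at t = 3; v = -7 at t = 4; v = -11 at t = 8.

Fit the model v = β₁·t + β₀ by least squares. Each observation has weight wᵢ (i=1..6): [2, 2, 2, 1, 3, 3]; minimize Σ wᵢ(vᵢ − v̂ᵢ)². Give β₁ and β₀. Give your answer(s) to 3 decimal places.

Compute the Gram sums: Σwᵢ·t·t = 265, Σwᵢ·t = 39, Σwᵢ·1 = 13.
Right-hand side: Σwᵢ·t·v = -385, Σwᵢ·v = -75.
Eliminating β₀: 13·(row 1) − 39·(row 2) gives 1924·β₁ = 13·(-385) − 39·(-75) = -2080, so β₁ = -40/37.
Then β₀ = ((-75) − 39·(-40/37))/13 = -1215/481.

β₁ = -1.081, β₀ = -2.526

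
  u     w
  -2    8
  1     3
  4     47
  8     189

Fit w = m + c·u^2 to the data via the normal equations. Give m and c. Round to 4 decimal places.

Normal-equation sums: Σ1 = 4, Σu^2 = 85, Σu^2·u^2 = 4369.
Right-hand side: Σw = 247, Σu^2·w = 12883.
So XᵀX·[m, c]ᵀ = Xᵀw: [[4, 85]; [85, 4369]]·[m, c]ᵀ = [247, 12883]ᵀ.
Determinant 4·4369 − 85² = 10251.
m = (247·4369 − 85·12883)/10251 = -104/67; c = (4·12883 − 85·247)/10251 = 3393/1139.

m = -1.5522, c = 2.9789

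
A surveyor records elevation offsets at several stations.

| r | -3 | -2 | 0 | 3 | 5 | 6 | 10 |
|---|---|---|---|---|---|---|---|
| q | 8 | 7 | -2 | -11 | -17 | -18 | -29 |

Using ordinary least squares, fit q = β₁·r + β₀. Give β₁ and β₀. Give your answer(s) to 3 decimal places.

Setting ∂/∂β₁ … = 0 gives: 183·β₁ + 19·β₀ = -554;  19·β₁ + 7·β₀ = -62.
(Σr·r = 183, Σr = 19, Σ1 = 7, Σr·q = -554, Σq = -62.)
Determinant 183·7 − 19² = 920.
β₁ = ((-554)·7 − 19·(-62))/920 = -135/46; β₀ = (183·(-62) − 19·(-554))/920 = -41/46.

β₁ = -2.935, β₀ = -0.891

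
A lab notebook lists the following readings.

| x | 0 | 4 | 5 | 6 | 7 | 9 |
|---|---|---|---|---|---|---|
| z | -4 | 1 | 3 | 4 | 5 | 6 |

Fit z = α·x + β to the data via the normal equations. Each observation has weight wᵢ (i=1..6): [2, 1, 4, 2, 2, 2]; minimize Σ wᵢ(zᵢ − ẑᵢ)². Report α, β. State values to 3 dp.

α = 1.158, β = -3.367

From the data, Σwᵢ·x·x = 448, Σwᵢ·x = 68, Σwᵢ·1 = 13.
Right-hand side: Σwᵢ·x·z = 290, Σwᵢ·z = 35.
So MᵀWM·[α, β]ᵀ = MᵀWz: [[448, 68]; [68, 13]]·[α, β]ᵀ = [290, 35]ᵀ.
Δ = 448·13 − 68² = 1200.
α = (290·13 − 68·35)/1200 = 139/120; β = (448·35 − 68·290)/1200 = -101/30.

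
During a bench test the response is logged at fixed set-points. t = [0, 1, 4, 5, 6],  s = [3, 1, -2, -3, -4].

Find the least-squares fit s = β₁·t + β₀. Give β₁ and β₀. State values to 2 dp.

β₁ = -1.12, β₀ = 2.58

The normal system XᵀX·[β₁, β₀]ᵀ = Xᵀs is [[78, 16]; [16, 5]]·[β₁, β₀]ᵀ = [-46, -5]ᵀ.
det = 78·5 − 16² = 134.
β₁ = ((-46)·5 − 16·(-5))/134 = -75/67; β₀ = (78·(-5) − 16·(-46))/134 = 173/67.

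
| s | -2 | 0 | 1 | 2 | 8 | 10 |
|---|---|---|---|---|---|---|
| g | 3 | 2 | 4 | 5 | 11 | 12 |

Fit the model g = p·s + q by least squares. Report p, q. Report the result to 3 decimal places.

Sums needed: Σs·s = 173, Σs = 19, Σ1 = 6.
Moment sums: Σs·g = 216, Σg = 37.
XᵀX·[p, q]ᵀ = Xᵀg becomes [[173, 19]; [19, 6]]·[p, q]ᵀ = [216, 37]ᵀ.
Eliminating q: 6·(row 1) − 19·(row 2) gives 677·p = 6·216 − 19·37 = 593, so p = 593/677.
Then q = (37 − 19·(593/677))/6 = 2297/677.

p = 0.876, q = 3.393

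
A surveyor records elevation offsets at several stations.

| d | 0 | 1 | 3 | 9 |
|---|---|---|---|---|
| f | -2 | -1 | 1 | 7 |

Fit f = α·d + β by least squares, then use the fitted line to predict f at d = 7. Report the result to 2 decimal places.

The normal system XᵀX·[α, β]ᵀ = Xᵀf is [[91, 13]; [13, 4]]·[α, β]ᵀ = [65, 5]ᵀ.
Determinant 91·4 − 13² = 195.
α = (65·4 − 13·5)/195 = 1; β = (91·5 − 13·65)/195 = -2.
At d = 7: f̂ = (1)·(7) + (-2)·(1) = 5.

f̂ = 5.00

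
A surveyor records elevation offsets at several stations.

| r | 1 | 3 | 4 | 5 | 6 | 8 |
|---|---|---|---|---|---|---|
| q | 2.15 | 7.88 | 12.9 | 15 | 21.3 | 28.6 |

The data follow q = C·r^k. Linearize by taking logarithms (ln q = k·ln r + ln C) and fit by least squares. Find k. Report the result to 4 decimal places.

k = 1.2565

Taking logs, ln q = k·ln r + ln C, so regress ln q on ln r.
Σln r = 7.9655, Σ(ln r)² = 13.2535, Σln q = 14.5072, Σln r·ln q = 22.6251.
Normal system: [[13.2535, 7.9655]; [7.9655, 6]]·[k, ln C]ᵀ = [22.6251, 14.5072]ᵀ.
Solving (det = 16.0713): k = 1.25646, ln C = 0.74980.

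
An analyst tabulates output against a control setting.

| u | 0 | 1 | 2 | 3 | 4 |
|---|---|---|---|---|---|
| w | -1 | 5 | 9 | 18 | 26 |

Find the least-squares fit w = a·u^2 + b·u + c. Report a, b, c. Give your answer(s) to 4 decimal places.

The normal system AᵀA·[a, b, c]ᵀ = Aᵀw is [[354, 100, 30]; [100, 30, 10]; [30, 10, 5]]·[a, b, c]ᵀ = [619, 181, 57]ᵀ.
Inverting the 3×3 Gram matrix, [a, b, c]ᵀ = [9/14, 289/70, -5/7]ᵀ.

a = 0.6429, b = 4.1286, c = -0.7143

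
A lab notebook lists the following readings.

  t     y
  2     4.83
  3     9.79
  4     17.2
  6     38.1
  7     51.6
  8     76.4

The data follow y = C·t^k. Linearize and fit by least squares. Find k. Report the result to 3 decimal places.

Linearized form: ln y = k·ln t + ln C. From the 6 transformed points,
AᵀA = [[14.9303, 8.9952]; [8.9952, 6]], rhs = [30.7544, 18.6208]ᵀ  (here Σln t = 8.9952, Σ(ln t)² = 14.9303, Σln y = 18.6208, Σln t·ln y = 30.7544).
Slope k = (n·Σln t·ln y − Σln t·Σln y)/(n·Σ(ln t)² − (Σln t)²) = (6·30.7544 − 8.9952·18.6208)/8.6686 = 1.96442; ln C = (Σln y − k·Σln t)/n = 0.15843.

k = 1.964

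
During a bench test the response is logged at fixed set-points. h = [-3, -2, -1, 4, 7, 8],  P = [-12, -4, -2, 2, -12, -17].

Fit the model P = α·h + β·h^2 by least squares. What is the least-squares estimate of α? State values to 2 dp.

α = 2.13

From the data, Σh·h = 143, Σh·h^2 = 883, Σh^2·h^2 = 6851.
Right-hand side: Σh·P = -166, Σh^2·P = -1770.
So XᵀX·[α, β]ᵀ = XᵀP: [[143, 883]; [883, 6851]]·[α, β]ᵀ = [-166, -1770]ᵀ.
det = 143·6851 − 883² = 200004.
α = ((-166)·6851 − 883·(-1770))/200004 = 106411/50001; β = (143·(-1770) − 883·(-166))/200004 = -26633/50001.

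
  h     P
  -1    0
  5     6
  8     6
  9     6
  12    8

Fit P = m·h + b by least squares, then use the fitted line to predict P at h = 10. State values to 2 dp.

Compute the Gram sums: Σh·h = 315, Σh = 33, Σ1 = 5.
Moment sums: Σh·P = 228, ΣP = 26.
Eliminating b: 5·(row 1) − 33·(row 2) gives 486·m = 5·228 − 33·26 = 282, so m = 47/81.
Then b = (26 − 33·(47/81))/5 = 37/27.
At h = 10: P̂ = (47/81)·(10) + (37/27)·(1) = 581/81.

P̂ = 7.17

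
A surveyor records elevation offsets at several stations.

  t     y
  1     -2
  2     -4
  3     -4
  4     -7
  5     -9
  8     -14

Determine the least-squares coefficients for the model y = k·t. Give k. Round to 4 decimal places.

With design matrix M, MᵀM = [[119]] and Mᵀy = [-207]ᵀ.
k = (-207)/119 = -1.7395.

k = -1.7395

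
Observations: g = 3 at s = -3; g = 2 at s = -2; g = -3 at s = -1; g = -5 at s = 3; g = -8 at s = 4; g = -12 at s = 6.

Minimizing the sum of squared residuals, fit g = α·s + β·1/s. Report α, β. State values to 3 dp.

With design matrix A, AᵀA = [[75, 6]; [6, 25/16]] and Aᵀg = [-129, -14/3]ᵀ.
Determinant 75·(25/16) − 6² = 1299/16.
α = ((-129)·(25/16) − 6·(-14/3))/(1299/16) = -2777/1299; β = (75·(-14/3) − 6·(-129))/(1299/16) = 6784/1299.

α = -2.138, β = 5.222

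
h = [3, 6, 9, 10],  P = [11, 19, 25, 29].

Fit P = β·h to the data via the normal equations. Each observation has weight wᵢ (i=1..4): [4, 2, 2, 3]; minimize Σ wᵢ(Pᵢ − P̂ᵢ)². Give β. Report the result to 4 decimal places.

β = 2.9474

Setting ∂/∂β … = 0 gives: 570·β = 1680.
β = 1680/570 = 2.94737.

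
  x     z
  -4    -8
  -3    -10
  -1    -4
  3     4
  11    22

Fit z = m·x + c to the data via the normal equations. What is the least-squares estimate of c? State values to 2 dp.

c = -1.74

Normal-equation sums: Σx·x = 156, Σx = 6, Σ1 = 5.
For Aᵀz: Σx·z = 320, Σz = 4.
Normal equations: [[156, 6]; [6, 5]]·[m, c]ᵀ = [320, 4]ᵀ.
Δ = 156·5 − 6² = 744.
m = (320·5 − 6·4)/744 = 197/93; c = (156·4 − 6·320)/744 = -54/31.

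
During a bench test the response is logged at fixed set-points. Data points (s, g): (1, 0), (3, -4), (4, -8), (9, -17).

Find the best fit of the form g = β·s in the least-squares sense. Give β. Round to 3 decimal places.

From the data, Σs·s = 107.
Right-hand side: Σs·g = -197.
AᵀA·[β]ᵀ = Aᵀg becomes [[107]]·[β]ᵀ = [-197]ᵀ.
Hence β = -197 / 107 ≈ -1.84112.

β = -1.841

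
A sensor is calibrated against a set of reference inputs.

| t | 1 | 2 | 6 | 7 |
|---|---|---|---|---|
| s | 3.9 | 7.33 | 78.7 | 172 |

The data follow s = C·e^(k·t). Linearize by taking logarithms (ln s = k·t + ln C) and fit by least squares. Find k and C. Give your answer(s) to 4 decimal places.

Taking logs, ln s = k·t + ln C, so regress ln s on t.
XᵀX = [[90.0000, 16.0000]; [16.0000, 4]], rhs = [67.5712, 12.8661]ᵀ  (here Σt = 16.0000, Σ(t)² = 90.0000, Σln s = 12.8661, Σt·ln s = 67.5712).
Solving (det = 104.0000): k = 0.61950, ln C = 0.73854, so C = exp(0.73854) = 2.09288.

k = 0.6195, C = 2.0929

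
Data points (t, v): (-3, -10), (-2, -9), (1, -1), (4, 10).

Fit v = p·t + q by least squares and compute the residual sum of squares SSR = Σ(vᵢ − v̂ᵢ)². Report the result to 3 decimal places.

SSR = 4.700

Entries of MᵀM: Σt·t = 30, Σt = 0, Σ1 = 4.
For Mᵀv: Σt·v = 87, Σv = -10.
det = 30·4 − 0² = 120.
p = (87·4 − 0·(-10))/120 = 29/10; q = (30·(-10) − 0·87)/120 = -5/2.
Residuals: 6/5, -7/10, -7/5, 9/10; SSR = 47/10.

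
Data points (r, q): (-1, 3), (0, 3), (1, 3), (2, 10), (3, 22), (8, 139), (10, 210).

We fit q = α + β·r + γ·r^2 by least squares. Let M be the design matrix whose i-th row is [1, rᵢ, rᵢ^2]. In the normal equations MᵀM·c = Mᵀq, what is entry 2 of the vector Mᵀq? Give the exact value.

3298

Entry 2 ↔ basis r, so (Mᵀq)_{2} = Σᵢ (r)·qᵢ = (-1)·(3) + (0)·(3) + (1)·(3) + (2)·(10) + (3)·(22) + (8)·(139) + (10)·(210) = 3298.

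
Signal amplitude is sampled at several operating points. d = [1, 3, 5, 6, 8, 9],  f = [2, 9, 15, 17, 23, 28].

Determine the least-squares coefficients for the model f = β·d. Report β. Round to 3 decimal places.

Normal-equation sums: Σd·d = 216.
And Σd·f = 642.
XᵀX·[β]ᵀ = Xᵀf becomes [[216]]·[β]ᵀ = [642]ᵀ.
β = 642/216 = 2.97222.

β = 2.972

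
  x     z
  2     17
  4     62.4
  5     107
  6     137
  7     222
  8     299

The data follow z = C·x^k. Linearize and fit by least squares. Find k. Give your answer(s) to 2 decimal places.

k = 2.05

Let Y = ln z. Fitting Y = k·ln x + ln C by least squares:
XᵀX = [[16.3136, 9.5060]; [9.5060, 6]], rhs = [46.3971, 27.6627]ᵀ  (here Σln x = 9.5060, Σ(ln x)² = 16.3136, Σln z = 27.6627, Σln x·ln z = 46.3971).
Slope k = (n·Σln x·ln z − Σln x·Σln z)/(n·Σ(ln x)² − (Σln x)²) = (6·46.3971 − 9.5060·27.6627)/7.5177 = 2.05129; ln C = (Σln z − k·Σln x)/n = 1.36053.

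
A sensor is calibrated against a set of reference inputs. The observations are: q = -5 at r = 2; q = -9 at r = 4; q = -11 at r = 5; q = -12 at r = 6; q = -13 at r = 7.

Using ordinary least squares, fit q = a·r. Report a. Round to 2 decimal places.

With design matrix M, MᵀM = [[130]] and Mᵀq = [-264]ᵀ.
Hence a = -264 / 130 ≈ -2.03077.

a = -2.03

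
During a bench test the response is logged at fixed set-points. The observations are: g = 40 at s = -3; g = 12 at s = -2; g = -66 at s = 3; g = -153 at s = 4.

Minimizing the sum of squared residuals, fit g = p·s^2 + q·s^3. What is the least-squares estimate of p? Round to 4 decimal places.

From the data, Σs^2·s^2 = 434, Σs^2·s^3 = 992, Σs^3·s^3 = 5618.
For Mᵀg: Σs^2·g = -2634, Σs^3·g = -12750.
Δ = 434·5618 − 992² = 1454148.
p = ((-2634)·5618 − 992·(-12750))/1454148 = -59717/40393; q = (434·(-12750) − 992·(-2634))/1454148 = -2617/1303.

p = -1.4784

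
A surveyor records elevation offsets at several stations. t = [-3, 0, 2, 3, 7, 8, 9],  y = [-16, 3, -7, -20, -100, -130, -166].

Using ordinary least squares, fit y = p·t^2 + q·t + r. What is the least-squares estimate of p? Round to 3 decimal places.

Forming AᵀA = [[13236, 1592, 216]; [1592, 216, 26]; [216, 26, 7]] and Aᵀy = [-27018, -3260, -436]ᵀ gives AᵀA·[p, q, r]ᵀ = Aᵀy.
Inverting the 3×3 Gram matrix, [p, q, r]ᵀ = [-283833/140962, -29772/70481, 99760/70481]ᵀ.

p = -2.014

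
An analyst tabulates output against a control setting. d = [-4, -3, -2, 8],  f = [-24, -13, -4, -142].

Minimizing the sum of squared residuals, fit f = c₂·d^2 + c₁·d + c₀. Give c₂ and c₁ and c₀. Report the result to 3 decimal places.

With design matrix X, XᵀX = [[4449, 413, 93]; [413, 93, -1]; [93, -1, 4]] and Xᵀf = [-9605, -993, -183]ᵀ.
Row-reducing yields c₂ = -43081/21782, c₁ = -41315/21782, c₀ = -2611/10891.

c₂ = -1.978, c₁ = -1.897, c₀ = -0.240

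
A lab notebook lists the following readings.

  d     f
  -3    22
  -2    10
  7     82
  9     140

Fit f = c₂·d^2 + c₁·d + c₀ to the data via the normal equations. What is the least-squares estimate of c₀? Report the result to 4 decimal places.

Sums needed: Σd^2·d^2 = 9059, Σd^2·d = 1037, Σd^2 = 143, Σd·d = 143, Σd = 11, Σ1 = 4.
For Xᵀf: Σd^2·f = 15596, Σd·f = 1748, Σf = 254.
Normal equations: [[9059, 1037, 143]; [1037, 143, 11]; [143, 11, 4]]·[c₂, c₁, c₀]ᵀ = [15596, 1748, 254]ᵀ.
Row-reducing yields c₂ = 19669/10194, c₁ = -17413/10194, c₀ = -1327/1699.

c₀ = -0.7810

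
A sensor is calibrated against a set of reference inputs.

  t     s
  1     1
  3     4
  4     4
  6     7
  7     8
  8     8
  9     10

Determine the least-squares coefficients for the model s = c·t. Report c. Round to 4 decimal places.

c = 1.0977

With design matrix M, MᵀM = [[256]] and Mᵀs = [281]ᵀ.
Hence c = 281 / 256 ≈ 1.09766.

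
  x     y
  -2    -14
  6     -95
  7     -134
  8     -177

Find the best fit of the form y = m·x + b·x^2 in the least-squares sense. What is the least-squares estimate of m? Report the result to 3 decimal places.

From the data, Σx·x = 153, Σx·x^2 = 1063, Σx^2·x^2 = 7809.
And Σx·y = -2896, Σx^2·y = -21370.
Eliminating b: 7809·(row 1) − 1063·(row 2) gives 64808·m = 7809·(-2896) − 1063·(-21370) = 101446, so m = 50723/32404.
Then b = ((-21370) − 1063·(50723/32404))/7809 = -95581/32404.

m = 1.565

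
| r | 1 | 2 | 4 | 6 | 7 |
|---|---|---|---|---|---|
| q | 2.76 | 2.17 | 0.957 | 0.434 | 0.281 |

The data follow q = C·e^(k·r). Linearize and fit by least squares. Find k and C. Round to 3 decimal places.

k = -0.387, C = 4.384

Linearized form: ln q = k·r + ln C. From the 5 transformed points,
Sums: Σr = 20.0000, Σ(r)² = 106.0000, Σln q = -0.3581, Σr·ln q = -11.5052.
Normal system: [[106.0000, 20.0000]; [20.0000, 5]]·[k, ln C]ᵀ = [-11.5052, -0.3581]ᵀ.
Δ = 106.0000·5 − (20.0000)² = 130.0000; k = (-11.5052·5 − 20.0000·-0.3581)/130.0000 = -0.38741, ln C = (106.0000·-0.3581 − 20.0000·-11.5052)/130.0000 = 1.47804, so C = exp(1.47804) = 4.38433.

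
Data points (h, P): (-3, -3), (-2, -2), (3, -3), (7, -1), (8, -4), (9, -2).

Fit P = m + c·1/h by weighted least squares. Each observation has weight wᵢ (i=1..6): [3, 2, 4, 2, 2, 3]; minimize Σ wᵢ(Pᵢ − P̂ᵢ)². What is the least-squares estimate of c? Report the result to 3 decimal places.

From the data, Σwᵢ·1 = 16, Σwᵢ·1/h = 17/84, Σwᵢ·1/h·1/h = 58715/42336.
Right-hand side: Σwᵢ·P = -41, Σwᵢ·1/h·P = -20/21.
det = 16·(58715/42336) − (17/84)² = 66979/3024.
m = ((-41)·(58715/42336) − (17/84)·(-20/21))/(66979/3024) = -218105/85246; c = (16·(-20/21) − (17/84)·(-41))/(66979/3024) = -1908/6089.

c = -0.313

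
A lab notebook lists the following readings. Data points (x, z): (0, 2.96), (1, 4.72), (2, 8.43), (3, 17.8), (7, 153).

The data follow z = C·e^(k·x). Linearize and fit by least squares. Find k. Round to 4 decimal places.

With ln zᵢ as the transformed response and xᵢ as the regressor:
Σx = 13.0000, Σ(x)² = 63.0000, Σln z = 12.6784, Σx·ln z = 49.6661.
Normal system: [[63.0000, 13.0000]; [13.0000, 5]]·[k, ln C]ᵀ = [49.6661, 12.6784]ᵀ.
Δ = 63.0000·5 − (13.0000)² = 146.0000; k = (49.6661·5 − 13.0000·12.6784)/146.0000 = 0.57199, ln C = (63.0000·12.6784 − 13.0000·49.6661)/146.0000 = 1.04851.

k = 0.5720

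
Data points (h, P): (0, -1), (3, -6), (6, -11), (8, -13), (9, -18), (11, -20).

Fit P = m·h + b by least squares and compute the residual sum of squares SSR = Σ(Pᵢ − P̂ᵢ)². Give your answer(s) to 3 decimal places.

SSR = 5.425

The normal system AᵀA·[m, b]ᵀ = AᵀP is [[311, 37]; [37, 6]]·[m, b]ᵀ = [-570, -69]ᵀ.
det = 311·6 − 37² = 497.
m = ((-570)·6 − 37·(-69))/497 = -867/497; b = (311·(-69) − 37·(-570))/497 = -369/497.
Residuals: -128/497, -12/497, 104/497, 844/497, -774/497, -34/497; SSR = 2696/497.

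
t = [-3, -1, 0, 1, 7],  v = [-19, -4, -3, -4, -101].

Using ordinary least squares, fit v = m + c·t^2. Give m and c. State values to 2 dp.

m = -2.01, c = -2.02

Setting ∂/∂m … = 0 gives: 5·m + 60·c = -131;  60·m + 2484·c = -5128.
(Σ1 = 5, Σt^2 = 60, Σt^2·t^2 = 2484, Σv = -131, Σt^2·v = -5128.)
Determinant 5·2484 − 60² = 8820.
m = ((-131)·2484 − 60·(-5128))/8820 = -211/105; c = (5·(-5128) − 60·(-131))/8820 = -127/63.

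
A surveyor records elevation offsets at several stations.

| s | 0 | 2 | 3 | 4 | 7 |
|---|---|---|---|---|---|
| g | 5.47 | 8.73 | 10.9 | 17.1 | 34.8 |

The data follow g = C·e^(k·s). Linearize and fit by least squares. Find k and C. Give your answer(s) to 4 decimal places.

Let Y = ln g. Fitting Y = k·s + ln C by least squares:
XᵀX = [[78.0000, 16.0000]; [16.0000, 5]], rhs = [47.7035, 12.6435]ᵀ  (here Σs = 16.0000, Σ(s)² = 78.0000, Σln g = 12.6435, Σs·ln g = 47.7035).
Solving (det = 134.0000): k = 0.27031, ln C = 1.66372, so C = exp(1.66372) = 5.27889.

k = 0.2703, C = 5.2789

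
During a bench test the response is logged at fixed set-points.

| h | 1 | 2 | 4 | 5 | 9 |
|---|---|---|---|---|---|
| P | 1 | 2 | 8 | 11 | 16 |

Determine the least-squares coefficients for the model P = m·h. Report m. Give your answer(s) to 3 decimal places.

m = 1.858

The normal equations are: 127·m = 236.
(Σh·h = 127, Σh·P = 236.)
Hence m = 236 / 127 ≈ 1.85827.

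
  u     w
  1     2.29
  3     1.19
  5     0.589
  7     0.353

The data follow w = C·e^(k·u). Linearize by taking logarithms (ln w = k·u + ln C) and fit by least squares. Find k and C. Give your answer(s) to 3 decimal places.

k = -0.316, C = 3.066

Let Y = ln w. Fitting Y = k·u + ln C by least squares:
AᵀA = [[84.0000, 16.0000]; [16.0000, 4]], rhs = [-8.5852, -0.5681]ᵀ  (here Σu = 16.0000, Σ(u)² = 84.0000, Σln w = -0.5681, Σu·ln w = -8.5852).
Solving (det = 80.0000): k = -0.31564, ln C = 1.12053, so C = exp(1.12053) = 3.06649.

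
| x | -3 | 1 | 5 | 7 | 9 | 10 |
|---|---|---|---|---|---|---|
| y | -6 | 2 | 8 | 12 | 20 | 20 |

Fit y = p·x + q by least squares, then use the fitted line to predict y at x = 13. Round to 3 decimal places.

ŷ = 25.907

Normal-equation sums: Σx·x = 265, Σx = 29, Σ1 = 6.
And Σx·y = 524, Σy = 56.
Δ = 265·6 − 29² = 749.
p = (524·6 − 29·56)/749 = 1520/749; q = (265·56 − 29·524)/749 = -356/749.
At x = 13: ŷ = (1520/749)·(13) + (-356/749)·(1) = 2772/107.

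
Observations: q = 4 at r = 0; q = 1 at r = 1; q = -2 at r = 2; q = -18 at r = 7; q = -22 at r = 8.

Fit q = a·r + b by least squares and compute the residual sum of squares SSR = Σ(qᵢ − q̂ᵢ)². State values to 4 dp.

From the data, Σr·r = 118, Σr = 18, Σ1 = 5.
Moment sums: Σr·q = -305, Σq = -37.
Normal equations: [[118, 18]; [18, 5]]·[a, b]ᵀ = [-305, -37]ᵀ.
Eliminating b: 5·(row 1) − 18·(row 2) gives 266·a = 5·(-305) − 18·(-37) = -859, so a = -859/266.
Then b = ((-37) − 18·(-859/266))/5 = 562/133.
Residuals: -30/133, 1/266, 31/133, 101/266, -52/133; SSR = 107/266.

SSR = 0.4023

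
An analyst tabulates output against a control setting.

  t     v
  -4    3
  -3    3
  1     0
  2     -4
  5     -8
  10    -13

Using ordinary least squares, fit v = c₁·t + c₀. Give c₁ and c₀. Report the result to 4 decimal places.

The normal equations are: 155·c₁ + 11·c₀ = -199;  11·c₁ + 6·c₀ = -19.
det = 155·6 − 11² = 809.
c₁ = ((-199)·6 − 11·(-19))/809 = -985/809; c₀ = (155·(-19) − 11·(-199))/809 = -756/809.

c₁ = -1.2176, c₀ = -0.9345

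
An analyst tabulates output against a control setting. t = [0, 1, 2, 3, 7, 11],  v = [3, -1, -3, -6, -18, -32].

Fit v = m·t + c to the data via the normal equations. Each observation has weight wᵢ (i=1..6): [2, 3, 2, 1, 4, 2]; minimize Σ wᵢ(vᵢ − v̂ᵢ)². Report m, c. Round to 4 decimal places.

m = -3.0846, c = 2.8627

Entries of MᵀWM: Σwᵢ·t·t = 458, Σwᵢ·t = 60, Σwᵢ·1 = 14.
For MᵀWv: Σwᵢ·t·v = -1241, Σwᵢ·v = -145.
Normal equations: [[458, 60]; [60, 14]]·[m, c]ᵀ = [-1241, -145]ᵀ.
det = 458·14 − 60² = 2812.
m = ((-1241)·14 − 60·(-145))/2812 = -4337/1406; c = (458·(-145) − 60·(-1241))/2812 = 4025/1406.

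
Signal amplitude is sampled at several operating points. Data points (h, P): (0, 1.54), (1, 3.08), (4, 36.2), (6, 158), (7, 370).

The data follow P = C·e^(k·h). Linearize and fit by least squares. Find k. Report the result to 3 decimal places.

Linearized form: ln P = k·h + ln C. From the 5 transformed points,
Σh = 18.0000, Σ(h)² = 102.0000, Σln P = 16.1219, Σh·ln P = 87.2513.
Normal system: [[102.0000, 18.0000]; [18.0000, 5]]·[k, ln C]ᵀ = [87.2513, 16.1219]ᵀ.
Solving (det = 186.0000): k = 0.78528, ln C = 0.39735.

k = 0.785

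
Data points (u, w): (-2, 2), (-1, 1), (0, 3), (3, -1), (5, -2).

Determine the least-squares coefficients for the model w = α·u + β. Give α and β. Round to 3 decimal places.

α = -0.618, β = 1.218

The normal equations are: 39·α + 5·β = -18;  5·α + 5·β = 3.
Determinant 39·5 − 5² = 170.
α = ((-18)·5 − 5·3)/170 = -21/34; β = (39·3 − 5·(-18))/170 = 207/170.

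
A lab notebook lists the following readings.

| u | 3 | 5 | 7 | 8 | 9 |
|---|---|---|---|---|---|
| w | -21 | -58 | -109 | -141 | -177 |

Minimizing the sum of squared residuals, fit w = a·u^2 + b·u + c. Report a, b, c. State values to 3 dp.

a = -1.940, b = -2.658, c = 4.267

Normal-equation sums: Σu^2·u^2 = 13764, Σu^2·u = 1736, Σu^2 = 228, Σu·u = 228, Σu = 32, Σ1 = 5.
Right-hand side: Σu^2·w = -30341, Σu·w = -3837, Σw = -506.
Normal equations: [[13764, 1736, 228]; [1736, 228, 32]; [228, 32, 5]]·[a, b, c]ᵀ = [-30341, -3837, -506]ᵀ.
Row-reducing yields a = -3639/1876, b = -4987/1876, c = 2001/469.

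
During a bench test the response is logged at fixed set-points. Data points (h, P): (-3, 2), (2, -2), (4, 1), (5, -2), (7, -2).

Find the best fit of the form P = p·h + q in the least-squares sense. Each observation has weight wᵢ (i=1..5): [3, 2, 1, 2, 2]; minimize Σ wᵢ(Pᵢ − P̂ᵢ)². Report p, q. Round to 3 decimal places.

p = -0.400, q = 0.421

Sums needed: Σwᵢ·h·h = 199, Σwᵢ·h = 23, Σwᵢ·1 = 10.
Right-hand side: Σwᵢ·h·P = -70, Σwᵢ·P = -5.
Δ = 199·10 − 23² = 1461.
p = ((-70)·10 − 23·(-5))/1461 = -195/487; q = (199·(-5) − 23·(-70))/1461 = 205/487.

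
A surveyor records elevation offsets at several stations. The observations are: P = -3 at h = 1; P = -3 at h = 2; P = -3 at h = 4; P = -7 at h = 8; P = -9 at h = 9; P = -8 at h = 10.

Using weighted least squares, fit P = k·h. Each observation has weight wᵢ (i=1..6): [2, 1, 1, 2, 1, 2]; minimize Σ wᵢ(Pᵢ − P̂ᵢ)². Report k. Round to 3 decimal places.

From the data, Σwᵢ·h·h = 431.
Moment sums: Σwᵢ·h·P = -377.
k = (-377)/431 = -0.87471.

k = -0.875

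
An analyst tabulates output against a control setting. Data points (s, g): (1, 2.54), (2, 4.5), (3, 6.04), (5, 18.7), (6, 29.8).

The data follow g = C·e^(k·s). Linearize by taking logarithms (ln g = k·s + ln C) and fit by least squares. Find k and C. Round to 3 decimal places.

k = 0.491, C = 1.555

Let Y = ln g. Fitting Y = k·s + ln C by least squares:
AᵀA = [[75.0000, 17.0000]; [17.0000, 5]], rhs = [44.3452, 10.5577]ᵀ  (here Σs = 17.0000, Σ(s)² = 75.0000, Σln g = 10.5577, Σs·ln g = 44.3452).
Δ = 75.0000·5 − (17.0000)² = 86.0000; k = (44.3452·5 − 17.0000·10.5577)/86.0000 = 0.49123, ln C = (75.0000·10.5577 − 17.0000·44.3452)/86.0000 = 0.44137, so C = exp(0.44137) = 1.55483.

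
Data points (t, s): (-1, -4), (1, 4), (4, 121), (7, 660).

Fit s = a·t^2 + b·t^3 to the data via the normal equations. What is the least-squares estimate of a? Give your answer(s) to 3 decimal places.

a = -0.313

Sums needed: Σt^2·t^2 = 2659, Σt^2·t^3 = 17831, Σt^3·t^3 = 121747.
Moment sums: Σt^2·s = 34276, Σt^3·s = 234132.
MᵀM·[a, b]ᵀ = Mᵀs becomes [[2659, 17831]; [17831, 121747]]·[a, b]ᵀ = [34276, 234132]ᵀ.
Δ = 2659·121747 − 17831² = 5780712.
a = (34276·121747 − 17831·234132)/5780712 = -225940/722589; b = (2659·234132 − 17831·34276)/5780712 = 1422704/722589.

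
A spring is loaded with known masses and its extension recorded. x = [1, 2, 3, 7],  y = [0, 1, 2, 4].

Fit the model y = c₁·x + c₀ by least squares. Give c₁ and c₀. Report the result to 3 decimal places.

Compute the Gram sums: Σx·x = 63, Σx = 13, Σ1 = 4.
For Aᵀy: Σx·y = 36, Σy = 7.
So AᵀA·[c₁, c₀]ᵀ = Aᵀy: [[63, 13]; [13, 4]]·[c₁, c₀]ᵀ = [36, 7]ᵀ.
Δ = 63·4 − 13² = 83.
c₁ = (36·4 − 13·7)/83 = 53/83; c₀ = (63·7 − 13·36)/83 = -27/83.

c₁ = 0.639, c₀ = -0.325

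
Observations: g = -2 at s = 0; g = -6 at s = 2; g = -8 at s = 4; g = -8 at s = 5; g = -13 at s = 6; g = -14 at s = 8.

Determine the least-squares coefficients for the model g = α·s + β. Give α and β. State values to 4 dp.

Entries of MᵀM: Σs·s = 145, Σs = 25, Σ1 = 6.
Moment sums: Σs·g = -274, Σg = -51.
MᵀM·[α, β]ᵀ = Mᵀg becomes [[145, 25]; [25, 6]]·[α, β]ᵀ = [-274, -51]ᵀ.
Determinant 145·6 − 25² = 245.
α = ((-274)·6 − 25·(-51))/245 = -369/245; β = (145·(-51) − 25·(-274))/245 = -109/49.

α = -1.5061, β = -2.2245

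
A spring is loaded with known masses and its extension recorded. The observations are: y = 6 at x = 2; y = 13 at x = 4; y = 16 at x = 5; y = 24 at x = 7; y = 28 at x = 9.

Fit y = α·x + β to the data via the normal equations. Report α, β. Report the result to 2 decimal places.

α = 3.23, β = -0.02

Compute the Gram sums: Σx·x = 175, Σx = 27, Σ1 = 5.
For Mᵀy: Σx·y = 564, Σy = 87.
MᵀM·[α, β]ᵀ = Mᵀy becomes [[175, 27]; [27, 5]]·[α, β]ᵀ = [564, 87]ᵀ.
det = 175·5 − 27² = 146.
α = (564·5 − 27·87)/146 = 471/146; β = (175·87 − 27·564)/146 = -3/146.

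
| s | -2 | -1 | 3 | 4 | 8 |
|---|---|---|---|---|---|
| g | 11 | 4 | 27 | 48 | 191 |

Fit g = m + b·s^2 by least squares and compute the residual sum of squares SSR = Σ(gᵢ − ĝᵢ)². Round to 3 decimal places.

SSR = 1.934

From the data, Σ1 = 5, Σs^2 = 94, Σs^2·s^2 = 4450.
Right-hand side: Σg = 281, Σs^2·g = 13283.
So MᵀM·[m, b]ᵀ = Mᵀg: [[5, 94]; [94, 4450]]·[m, b]ᵀ = [281, 13283]ᵀ.
Eliminating b: 4450·(row 1) − 94·(row 2) gives 13414·m = 4450·281 − 94·13283 = 1848, so m = 924/6707.
Then b = (13283 − 94·(924/6707))/4450 = 40001/13414.
Residuals: -7149/6707, 11807/13414, 321/13414, 1004/6707, 81/6707; SSR = 25943/13414.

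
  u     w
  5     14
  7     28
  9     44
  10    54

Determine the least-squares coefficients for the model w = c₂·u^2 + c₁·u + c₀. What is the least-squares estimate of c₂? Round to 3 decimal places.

c₂ = 0.369

Compute the Gram sums: Σu^2·u^2 = 19587, Σu^2·u = 2197, Σu^2 = 255, Σu·u = 255, Σu = 31, Σ1 = 4.
For Aᵀw: Σu^2·w = 10686, Σu·w = 1202, Σw = 140.
So AᵀA·[c₂, c₁, c₀]ᵀ = Aᵀw: [[19587, 2197, 255]; [2197, 255, 31]; [255, 31, 4]]·[c₂, c₁, c₀]ᵀ = [10686, 1202, 140]ᵀ.
Inverting the 3×3 Gram matrix, [c₂, c₁, c₀]ᵀ = [147/398, 957/398, -1429/199]ᵀ.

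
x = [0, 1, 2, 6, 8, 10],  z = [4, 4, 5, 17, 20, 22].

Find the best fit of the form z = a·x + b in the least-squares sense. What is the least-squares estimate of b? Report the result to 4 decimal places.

MᵀM·[a, b]ᵀ = Mᵀz reads: 205·a + 27·b = 496;  27·a + 6·b = 72.
(Σx·x = 205, Σx = 27, Σ1 = 6, Σx·z = 496, Σz = 72.)
Eliminating b: 6·(row 1) − 27·(row 2) gives 501·a = 6·496 − 27·72 = 1032, so a = 344/167.
Then b = (72 − 27·(344/167))/6 = 456/167.

b = 2.7305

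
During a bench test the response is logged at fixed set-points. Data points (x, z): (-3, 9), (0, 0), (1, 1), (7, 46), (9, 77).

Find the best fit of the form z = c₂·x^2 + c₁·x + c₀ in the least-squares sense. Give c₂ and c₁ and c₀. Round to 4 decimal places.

c₂ = 0.9633, c₁ = -0.1328, c₀ = 0.0000

With design matrix A, AᵀA = [[9044, 1046, 140]; [1046, 140, 14]; [140, 14, 5]] and Aᵀz = [8573, 989, 133]ᵀ.
Solving the 3×3 system (Gaussian elimination) gives c₂ = 341/354, c₁ = -47/354, c₀ = 0.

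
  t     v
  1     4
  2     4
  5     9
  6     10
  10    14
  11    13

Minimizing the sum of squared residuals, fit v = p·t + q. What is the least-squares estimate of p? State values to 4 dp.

Forming AᵀA = [[287, 35]; [35, 6]] and Aᵀv = [400, 54]ᵀ gives AᵀA·[p, q]ᵀ = Aᵀv.
Δ = 287·6 − 35² = 497.
p = (400·6 − 35·54)/497 = 510/497; q = (287·54 − 35·400)/497 = 214/71.

p = 1.0262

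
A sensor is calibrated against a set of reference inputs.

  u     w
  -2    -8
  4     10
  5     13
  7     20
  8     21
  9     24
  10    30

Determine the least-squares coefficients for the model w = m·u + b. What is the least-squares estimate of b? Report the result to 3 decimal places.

b = -2.103

Normal-equation sums: Σu·u = 339, Σu = 41, Σ1 = 7.
Moment sums: Σu·w = 945, Σw = 110.
AᵀA·[m, b]ᵀ = Aᵀw becomes [[339, 41]; [41, 7]]·[m, b]ᵀ = [945, 110]ᵀ.
Δ = 339·7 − 41² = 692.
m = (945·7 − 41·110)/692 = 2105/692; b = (339·110 − 41·945)/692 = -1455/692.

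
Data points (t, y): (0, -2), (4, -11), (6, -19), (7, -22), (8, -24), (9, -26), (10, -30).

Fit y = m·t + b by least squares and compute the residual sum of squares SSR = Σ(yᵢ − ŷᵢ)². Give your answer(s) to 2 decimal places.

SSR = 5.15

With design matrix A, AᵀA = [[346, 44]; [44, 7]] and Aᵀy = [-1038, -134]ᵀ.
Δ = 346·7 − 44² = 486.
m = ((-1038)·7 − 44·(-134))/486 = -685/243; b = (346·(-134) − 44·(-1038))/486 = -346/243.
Residuals: -140/243, 413/243, -161/243, -205/243, -2/81, 193/243, -94/243; SSR = 1252/243.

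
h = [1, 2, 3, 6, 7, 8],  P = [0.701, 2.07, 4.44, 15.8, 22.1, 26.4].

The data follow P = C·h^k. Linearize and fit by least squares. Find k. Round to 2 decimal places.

Let Y = ln P. Fitting Y = k·ln h + ln C by least squares:
Sums: Σln h = 7.6089, Σ(ln h)² = 13.0084, Σln P = 10.9919, Σln h·ln P = 19.9177.
Normal system: [[13.0084, 7.6089]; [7.6089, 6]]·[k, ln C]ᵀ = [19.9177, 10.9919]ᵀ.
Solving (det = 20.1558): k = 1.77965, ln C = -0.42487.

k = 1.78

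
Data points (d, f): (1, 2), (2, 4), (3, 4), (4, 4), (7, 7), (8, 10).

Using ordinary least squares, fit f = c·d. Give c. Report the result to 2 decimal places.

c = 1.17

With design matrix X, XᵀX = [[143]] and Xᵀf = [167]ᵀ.
Hence c = 167 / 143 ≈ 1.16783.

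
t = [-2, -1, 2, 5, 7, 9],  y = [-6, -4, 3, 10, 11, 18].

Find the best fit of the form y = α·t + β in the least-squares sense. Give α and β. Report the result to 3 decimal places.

α = 2.099, β = -1.664

Normal-equation sums: Σt·t = 164, Σt = 20, Σ1 = 6.
Moment sums: Σt·y = 311, Σy = 32.
So XᵀX·[α, β]ᵀ = Xᵀy: [[164, 20]; [20, 6]]·[α, β]ᵀ = [311, 32]ᵀ.
Determinant 164·6 − 20² = 584.
α = (311·6 − 20·32)/584 = 613/292; β = (164·32 − 20·311)/584 = -243/146.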